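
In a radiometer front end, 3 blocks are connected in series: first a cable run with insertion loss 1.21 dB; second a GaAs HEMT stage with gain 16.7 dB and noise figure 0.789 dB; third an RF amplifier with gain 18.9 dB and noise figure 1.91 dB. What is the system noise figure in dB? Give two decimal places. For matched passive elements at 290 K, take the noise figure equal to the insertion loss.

2.04 dB

Convert to linear (a loss of L dB is a gain of −L dB): F_i = 10^(NF_i/10), G_i = 10^(G_i,dB/10)
  Stage 1: F_1 = 10^(1.21/10) = 1.321, G_1 = 10^(−1.21/10) = 0.7568
  Stage 2: F_2 = 10^(0.789/10) = 1.199, G_2 = 10^(16.7/10) = 46.77
  Stage 3: F_3 = 10^(1.91/10) = 1.552, G_3 = 10^(18.9/10) = 77.62
Friis cascade:
  F = 1.321 + (1.199 − 1)/0.7568 + (1.552 − 1)/35.40 = 1.600
NF = 10 log₁₀(1.600) = 2.04 dB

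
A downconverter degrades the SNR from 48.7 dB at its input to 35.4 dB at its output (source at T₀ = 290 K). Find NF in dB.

NF (dB) = SNR_in(dB) − SNR_out(dB) when the source is at T₀
NF = 48.7 − 35.4 = 13.3 dB

13.3 dB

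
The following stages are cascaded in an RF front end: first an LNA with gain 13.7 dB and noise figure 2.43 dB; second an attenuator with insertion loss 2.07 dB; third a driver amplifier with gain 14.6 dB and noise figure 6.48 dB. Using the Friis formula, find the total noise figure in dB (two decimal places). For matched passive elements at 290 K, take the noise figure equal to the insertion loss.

Convert to linear (a loss of L dB is a gain of −L dB): F_i = 10^(NF_i/10), G_i = 10^(G_i,dB/10)
  Stage 1: F_1 = 10^(2.43/10) = 1.750, G_1 = 10^(13.7/10) = 23.44
  Stage 2: F_2 = 10^(2.07/10) = 1.611, G_2 = 10^(−2.07/10) = 0.6209
  Stage 3: F_3 = 10^(6.48/10) = 4.446, G_3 = 10^(14.6/10) = 28.84
Friis cascade:
  F = 1.750 + (1.611 − 1)/23.44 + (4.446 − 1)/14.55 = 2.013
NF = 10 log₁₀(2.013) = 3.04 dB

3.04 dB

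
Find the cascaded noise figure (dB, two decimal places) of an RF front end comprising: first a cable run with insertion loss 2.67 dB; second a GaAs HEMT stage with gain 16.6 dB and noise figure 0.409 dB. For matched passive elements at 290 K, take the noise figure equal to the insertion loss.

Convert to linear (a loss of L dB is a gain of −L dB): F_i = 10^(NF_i/10), G_i = 10^(G_i,dB/10)
  Stage 1: F_1 = 10^(2.67/10) = 1.849, G_1 = 10^(−2.67/10) = 0.5408
  Stage 2: F_2 = 10^(0.409/10) = 1.099, G_2 = 10^(16.6/10) = 45.71
Friis cascade:
  F = 1.849 + (1.099 − 1)/0.5408 = 2.032
NF = 10 log₁₀(2.032) = 3.08 dB

3.08 dB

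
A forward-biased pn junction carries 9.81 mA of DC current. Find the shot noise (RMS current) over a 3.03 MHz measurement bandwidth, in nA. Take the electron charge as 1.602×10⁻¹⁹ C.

I_n = √(2qI·B)
2qI·B = 2 × 1.602×10⁻¹⁹ × 9.81×10⁻³ × 3.03×10⁶ = 9.52×10⁻¹⁵ A²
I_n = √(9.52×10⁻¹⁵) = 9.76×10⁻⁸ A = 97.6 nA

97.6 nA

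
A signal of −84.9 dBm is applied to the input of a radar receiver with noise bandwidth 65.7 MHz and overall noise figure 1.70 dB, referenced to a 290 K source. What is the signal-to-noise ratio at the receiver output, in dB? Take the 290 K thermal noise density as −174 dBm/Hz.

Noise floor: N = −174 + 10 log₁₀(B) + NF
10 log₁₀(6.57×10⁷) = 78.18 dB
N = −174 + 78.18 + 1.70 = −94.12 dBm
SNR = P_sig − N = −84.9 − (−94.12) = 9.22 dB → 9.2 dB

9.2 dB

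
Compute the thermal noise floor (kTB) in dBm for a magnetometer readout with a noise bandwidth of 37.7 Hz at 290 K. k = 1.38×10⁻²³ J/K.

P_n = kTB = 1.38×10⁻²³ × 290 × 3.77×10¹ = 1.51×10⁻¹⁹ W
In dBm: 10 log₁₀(1.51×10⁻¹⁹ / 10⁻³) = −158.2 dBm

−158.2 dBm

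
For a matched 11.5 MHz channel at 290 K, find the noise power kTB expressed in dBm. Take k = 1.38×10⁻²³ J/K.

−103.4 dBm

P_n = kTB = 1.38×10⁻²³ × 290 × 1.15×10⁷ = 4.60×10⁻¹⁴ W
In dBm: 10 log₁₀(4.60×10⁻¹⁴ / 10⁻³) = −103.4 dBm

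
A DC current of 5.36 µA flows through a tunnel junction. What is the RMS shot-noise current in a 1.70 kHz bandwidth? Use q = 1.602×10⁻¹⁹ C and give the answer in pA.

I_n = √(2qI·B)
2qI·B = 2 × 1.602×10⁻¹⁹ × 5.36×10⁻⁶ × 1.70×10³ = 2.92×10⁻²¹ A²
I_n = √(2.92×10⁻²¹) = 5.40×10⁻¹¹ A = 54.0 pA

54.0 pA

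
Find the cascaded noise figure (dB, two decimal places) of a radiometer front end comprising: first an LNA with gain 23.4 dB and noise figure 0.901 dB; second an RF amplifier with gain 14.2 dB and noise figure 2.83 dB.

0.92 dB

Convert to linear (a loss of L dB is a gain of −L dB): F_i = 10^(NF_i/10), G_i = 10^(G_i,dB/10)
  Stage 1: F_1 = 10^(0.901/10) = 1.231, G_1 = 10^(23.4/10) = 218.8
  Stage 2: F_2 = 10^(2.83/10) = 1.919, G_2 = 10^(14.2/10) = 26.30
Friis cascade:
  F = 1.231 + (1.919 − 1)/218.8 = 1.235
NF = 10 log₁₀(1.235) = 0.92 dB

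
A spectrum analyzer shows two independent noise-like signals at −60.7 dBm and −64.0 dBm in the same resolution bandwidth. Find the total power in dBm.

−59.0 dBm

Convert to linear, add, convert back:
P₁ = 8.51×10⁻¹⁰ W, P₂ = 3.98×10⁻¹⁰ W
P_tot = 1.25×10⁻⁹ W → 10 log₁₀(P_tot / 10⁻³) = −59.0 dBm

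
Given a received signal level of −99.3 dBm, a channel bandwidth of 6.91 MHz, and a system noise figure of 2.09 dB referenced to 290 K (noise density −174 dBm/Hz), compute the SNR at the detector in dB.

4.2 dB

Noise floor: N = −174 + 10 log₁₀(B) + NF
10 log₁₀(6.91×10⁶) = 68.39 dB
N = −174 + 68.39 + 2.09 = −103.52 dBm
SNR = P_sig − N = −99.3 − (−103.52) = 4.22 dB → 4.2 dB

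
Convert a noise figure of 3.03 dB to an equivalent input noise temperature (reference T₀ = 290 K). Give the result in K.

293 K

F = 10^(3.03/10) = 2.00909
T_e = (F − 1)·T₀ = (2.00909 − 1) × 290 = 293 K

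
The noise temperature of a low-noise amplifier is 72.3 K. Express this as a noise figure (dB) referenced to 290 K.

F = 1 + T_e/T₀ = 1 + 72.3/290 = 1.24931
NF = 10 log₁₀(1.24931) = 0.967 dB

0.967 dB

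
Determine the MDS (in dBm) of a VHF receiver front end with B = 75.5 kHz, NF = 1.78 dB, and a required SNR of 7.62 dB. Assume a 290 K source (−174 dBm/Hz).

Sensitivity = −174 + 10 log₁₀(B) + NF + SNR_min
= −174 + 48.78 + 1.78 + 7.62
= −115.82 dBm → −115.8 dBm

−115.8 dBm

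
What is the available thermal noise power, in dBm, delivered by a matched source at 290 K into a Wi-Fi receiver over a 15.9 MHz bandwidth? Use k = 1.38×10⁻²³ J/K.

P_n = kTB = 1.38×10⁻²³ × 290 × 1.59×10⁷ = 6.36×10⁻¹⁴ W
In dBm: 10 log₁₀(6.36×10⁻¹⁴ / 10⁻³) = −102.0 dBm

−102.0 dBm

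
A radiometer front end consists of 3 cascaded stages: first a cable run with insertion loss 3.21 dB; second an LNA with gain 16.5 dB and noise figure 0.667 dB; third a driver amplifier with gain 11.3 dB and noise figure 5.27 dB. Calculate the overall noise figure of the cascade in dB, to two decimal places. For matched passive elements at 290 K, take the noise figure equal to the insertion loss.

4.07 dB

Convert to linear (a loss of L dB is a gain of −L dB): F_i = 10^(NF_i/10), G_i = 10^(G_i,dB/10)
  Stage 1: F_1 = 10^(3.21/10) = 2.094, G_1 = 10^(−3.21/10) = 0.4775
  Stage 2: F_2 = 10^(0.667/10) = 1.166, G_2 = 10^(16.5/10) = 44.67
  Stage 3: F_3 = 10^(5.27/10) = 3.365, G_3 = 10^(11.3/10) = 13.49
Friis cascade:
  F = 2.094 + (1.166 − 1)/0.4775 + (3.365 − 1)/21.33 = 2.553
NF = 10 log₁₀(2.553) = 4.07 dB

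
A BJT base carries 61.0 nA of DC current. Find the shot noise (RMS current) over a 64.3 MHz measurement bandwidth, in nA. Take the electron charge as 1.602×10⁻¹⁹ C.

1.12 nA

I_n = √(2qI·B)
2qI·B = 2 × 1.602×10⁻¹⁹ × 6.10×10⁻⁸ × 6.43×10⁷ = 1.26×10⁻¹⁸ A²
I_n = √(1.26×10⁻¹⁸) = 1.12×10⁻⁹ A = 1.12 nA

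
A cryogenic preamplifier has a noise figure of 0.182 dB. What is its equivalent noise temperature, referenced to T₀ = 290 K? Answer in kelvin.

F = 10^(0.182/10) = 1.0428
T_e = (F − 1)·T₀ = (1.0428 − 1) × 290 = 12.4 K

12.4 K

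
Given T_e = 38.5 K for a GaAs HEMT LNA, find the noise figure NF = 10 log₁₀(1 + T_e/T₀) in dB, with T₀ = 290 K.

0.541 dB

F = 1 + T_e/T₀ = 1 + 38.5/290 = 1.13276
NF = 10 log₁₀(1.13276) = 0.541 dB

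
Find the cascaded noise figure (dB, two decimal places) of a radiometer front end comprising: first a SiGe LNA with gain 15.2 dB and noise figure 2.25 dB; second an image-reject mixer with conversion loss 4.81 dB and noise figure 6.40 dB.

Convert to linear (a loss of L dB is a gain of −L dB): F_i = 10^(NF_i/10), G_i = 10^(G_i,dB/10)
  Stage 1: F_1 = 10^(2.25/10) = 1.679, G_1 = 10^(15.2/10) = 33.11
  Stage 2: F_2 = 10^(6.40/10) = 4.365, G_2 = 10^(−4.81/10) = 0.3304
Friis cascade:
  F = 1.679 + (4.365 − 1)/33.11 = 1.780
NF = 10 log₁₀(1.780) = 2.51 dB

2.51 dB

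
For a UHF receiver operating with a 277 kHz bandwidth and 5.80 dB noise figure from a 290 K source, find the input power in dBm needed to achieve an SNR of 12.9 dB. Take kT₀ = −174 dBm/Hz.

−100.9 dBm

Sensitivity = −174 + 10 log₁₀(B) + NF + SNR_min
= −174 + 54.42 + 5.80 + 12.9
= −100.88 dBm → −100.9 dBm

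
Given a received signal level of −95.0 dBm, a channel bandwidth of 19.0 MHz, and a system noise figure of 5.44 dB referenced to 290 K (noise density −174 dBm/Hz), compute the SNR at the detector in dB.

0.8 dB

Noise floor: N = −174 + 10 log₁₀(B) + NF
10 log₁₀(1.90×10⁷) = 72.79 dB
N = −174 + 72.79 + 5.44 = −95.77 dBm
SNR = P_sig − N = −95.0 − (−95.77) = 0.77 dB → 0.8 dB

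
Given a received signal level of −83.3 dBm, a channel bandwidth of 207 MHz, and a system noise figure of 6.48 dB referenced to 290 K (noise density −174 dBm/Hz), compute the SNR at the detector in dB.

1.1 dB

Noise floor: N = −174 + 10 log₁₀(B) + NF
10 log₁₀(2.07×10⁸) = 83.16 dB
N = −174 + 83.16 + 6.48 = −84.36 dBm
SNR = P_sig − N = −83.3 − (−84.36) = 1.06 dB → 1.1 dB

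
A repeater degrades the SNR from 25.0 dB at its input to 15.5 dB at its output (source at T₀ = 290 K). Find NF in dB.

9.5 dB

NF (dB) = SNR_in(dB) − SNR_out(dB) when the source is at T₀
NF = 25.0 − 15.5 = 9.5 dB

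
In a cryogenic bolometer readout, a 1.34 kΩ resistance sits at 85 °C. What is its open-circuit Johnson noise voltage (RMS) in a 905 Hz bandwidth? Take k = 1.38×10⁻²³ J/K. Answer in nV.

155 nV

T = 85 °C + 273.15 = 358.15 K
V_n = √(4kTRB)
4kTRB = 4 × 1.38×10⁻²³ × 358.15 × 1.34×10³ × 9.05×10² = 2.40×10⁻¹⁴ V²
V_n = √(2.40×10⁻¹⁴) = 1.55×10⁻⁷ V = 155 nV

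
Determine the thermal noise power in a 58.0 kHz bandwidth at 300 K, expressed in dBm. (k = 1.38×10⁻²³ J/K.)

−126.2 dBm

P_n = kTB = 1.38×10⁻²³ × 300 × 5.80×10⁴ = 2.40×10⁻¹⁶ W
In dBm: 10 log₁₀(2.40×10⁻¹⁶ / 10⁻³) = −126.2 dBm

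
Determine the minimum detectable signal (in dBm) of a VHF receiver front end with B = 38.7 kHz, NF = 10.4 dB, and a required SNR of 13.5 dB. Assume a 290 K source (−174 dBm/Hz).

−104.2 dBm

Sensitivity = −174 + 10 log₁₀(B) + NF + SNR_min
= −174 + 45.88 + 10.4 + 13.5
= −104.22 dBm → −104.2 dBm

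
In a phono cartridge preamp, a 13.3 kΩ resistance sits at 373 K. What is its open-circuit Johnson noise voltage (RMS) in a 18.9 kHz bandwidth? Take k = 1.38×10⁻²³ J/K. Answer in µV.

2.27 µV

V_n = √(4kTRB)
4kTRB = 4 × 1.38×10⁻²³ × 373 × 1.33×10⁴ × 1.89×10⁴ = 5.18×10⁻¹² V²
V_n = √(5.18×10⁻¹²) = 2.27×10⁻⁶ V = 2.27 µV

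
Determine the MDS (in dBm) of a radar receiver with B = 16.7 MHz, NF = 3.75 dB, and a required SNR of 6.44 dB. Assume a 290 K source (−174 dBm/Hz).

−91.6 dBm

Sensitivity = −174 + 10 log₁₀(B) + NF + SNR_min
= −174 + 72.23 + 3.75 + 6.44
= −91.58 dBm → −91.6 dBm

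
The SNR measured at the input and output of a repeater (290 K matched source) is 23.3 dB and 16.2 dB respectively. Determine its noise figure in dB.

7.1 dB

NF (dB) = SNR_in(dB) − SNR_out(dB) when the source is at T₀
NF = 23.3 − 16.2 = 7.1 dB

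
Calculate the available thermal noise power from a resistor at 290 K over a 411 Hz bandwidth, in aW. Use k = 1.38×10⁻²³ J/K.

1.64 aW

P_n = kTB = 1.38×10⁻²³ × 290 × 4.11×10² = 1.64×10⁻¹⁸ W = 1.64 aW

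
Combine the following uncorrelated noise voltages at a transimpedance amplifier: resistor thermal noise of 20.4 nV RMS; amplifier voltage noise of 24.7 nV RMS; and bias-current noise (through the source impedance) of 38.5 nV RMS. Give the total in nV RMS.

50.1 nV

Uncorrelated sources add in power (mean-square): V_tot = √(ΣV_i²)
V_tot = √[(2.04×10⁻⁸)² + (2.47×10⁻⁸)² + (3.85×10⁻⁸)²] = 5.01×10⁻⁸ V = 50.1 nV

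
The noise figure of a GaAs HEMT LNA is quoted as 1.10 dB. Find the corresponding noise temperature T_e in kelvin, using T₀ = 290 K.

F = 10^(1.10/10) = 1.28825
T_e = (F − 1)·T₀ = (1.28825 − 1) × 290 = 83.6 K

83.6 K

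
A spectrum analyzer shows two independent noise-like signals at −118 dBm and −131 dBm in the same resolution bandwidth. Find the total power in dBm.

−117.8 dBm

Convert to linear, add, convert back:
P₁ = 1.58×10⁻¹⁵ W, P₂ = 7.94×10⁻¹⁷ W
P_tot = 1.66×10⁻¹⁵ W → 10 log₁₀(P_tot / 10⁻³) = −117.8 dBm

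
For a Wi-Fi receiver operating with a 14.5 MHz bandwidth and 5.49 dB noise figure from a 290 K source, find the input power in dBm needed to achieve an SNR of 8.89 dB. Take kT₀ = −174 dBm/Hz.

−88.0 dBm

Sensitivity = −174 + 10 log₁₀(B) + NF + SNR_min
= −174 + 71.61 + 5.49 + 8.89
= −88.01 dBm → −88.0 dBm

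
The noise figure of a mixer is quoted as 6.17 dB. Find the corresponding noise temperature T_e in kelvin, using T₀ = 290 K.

911 K

F = 10^(6.17/10) = 4.14
T_e = (F − 1)·T₀ = (4.14 − 1) × 290 = 911 K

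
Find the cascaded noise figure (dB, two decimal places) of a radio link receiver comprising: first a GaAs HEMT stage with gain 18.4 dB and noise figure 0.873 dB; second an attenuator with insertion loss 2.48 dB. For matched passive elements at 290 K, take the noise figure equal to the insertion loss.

Convert to linear (a loss of L dB is a gain of −L dB): F_i = 10^(NF_i/10), G_i = 10^(G_i,dB/10)
  Stage 1: F_1 = 10^(0.873/10) = 1.223, G_1 = 10^(18.4/10) = 69.18
  Stage 2: F_2 = 10^(2.48/10) = 1.770, G_2 = 10^(−2.48/10) = 0.5649
Friis cascade:
  F = 1.223 + (1.770 − 1)/69.18 = 1.234
NF = 10 log₁₀(1.234) = 0.91 dB

0.91 dB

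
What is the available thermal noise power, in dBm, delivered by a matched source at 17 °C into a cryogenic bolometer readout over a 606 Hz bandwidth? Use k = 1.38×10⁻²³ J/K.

T = 17 °C + 273.15 = 290.15 K
P_n = kTB = 1.38×10⁻²³ × 290.15 × 6.06×10² = 2.43×10⁻¹⁸ W
In dBm: 10 log₁₀(2.43×10⁻¹⁸ / 10⁻³) = −146.2 dBm

−146.2 dBm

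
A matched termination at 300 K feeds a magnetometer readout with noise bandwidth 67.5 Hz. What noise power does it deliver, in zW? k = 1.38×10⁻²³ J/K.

279 zW

P_n = kTB = 1.38×10⁻²³ × 300 × 6.75×10¹ = 2.79×10⁻¹⁹ W = 279 zW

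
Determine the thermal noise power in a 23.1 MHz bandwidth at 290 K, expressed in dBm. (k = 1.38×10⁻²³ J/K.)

−100.3 dBm

P_n = kTB = 1.38×10⁻²³ × 290 × 2.31×10⁷ = 9.24×10⁻¹⁴ W
In dBm: 10 log₁₀(9.24×10⁻¹⁴ / 10⁻³) = −100.3 dBm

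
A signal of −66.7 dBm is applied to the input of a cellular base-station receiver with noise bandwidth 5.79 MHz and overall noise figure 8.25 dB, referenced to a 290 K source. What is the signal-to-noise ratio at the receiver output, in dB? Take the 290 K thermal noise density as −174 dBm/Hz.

31.4 dB

Noise floor: N = −174 + 10 log₁₀(B) + NF
10 log₁₀(5.79×10⁶) = 67.63 dB
N = −174 + 67.63 + 8.25 = −98.12 dBm
SNR = P_sig − N = −66.7 − (−98.12) = 31.42 dB → 31.4 dB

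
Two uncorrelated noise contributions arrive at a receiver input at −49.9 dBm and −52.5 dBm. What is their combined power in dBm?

Convert to linear, add, convert back:
P₁ = 1.02×10⁻⁸ W, P₂ = 5.62×10⁻⁹ W
P_tot = 1.59×10⁻⁸ W → 10 log₁₀(P_tot / 10⁻³) = −48.0 dBm

−48.0 dBm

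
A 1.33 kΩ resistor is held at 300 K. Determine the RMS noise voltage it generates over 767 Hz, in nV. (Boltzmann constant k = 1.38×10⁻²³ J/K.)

130 nV

V_n = √(4kTRB)
4kTRB = 4 × 1.38×10⁻²³ × 300 × 1.33×10³ × 7.67×10² = 1.69×10⁻¹⁴ V²
V_n = √(1.69×10⁻¹⁴) = 1.30×10⁻⁷ V = 130 nV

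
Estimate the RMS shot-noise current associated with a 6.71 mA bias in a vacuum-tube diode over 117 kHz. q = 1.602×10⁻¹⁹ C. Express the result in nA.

15.9 nA

I_n = √(2qI·B)
2qI·B = 2 × 1.602×10⁻¹⁹ × 6.71×10⁻³ × 1.17×10⁵ = 2.52×10⁻¹⁶ A²
I_n = √(2.52×10⁻¹⁶) = 1.59×10⁻⁸ A = 15.9 nA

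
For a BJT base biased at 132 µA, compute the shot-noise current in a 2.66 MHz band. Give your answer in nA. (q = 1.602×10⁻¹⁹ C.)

10.6 nA

I_n = √(2qI·B)
2qI·B = 2 × 1.602×10⁻¹⁹ × 1.32×10⁻⁴ × 2.66×10⁶ = 1.12×10⁻¹⁶ A²
I_n = √(1.12×10⁻¹⁶) = 1.06×10⁻⁸ A = 10.6 nA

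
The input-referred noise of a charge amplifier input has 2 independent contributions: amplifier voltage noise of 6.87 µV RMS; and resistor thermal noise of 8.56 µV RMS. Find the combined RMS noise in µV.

11.0 µV

Uncorrelated sources add in power (mean-square): V_tot = √(ΣV_i²)
V_tot = √[(6.87×10⁻⁶)² + (8.56×10⁻⁶)²] = 1.10×10⁻⁵ V = 11.0 µV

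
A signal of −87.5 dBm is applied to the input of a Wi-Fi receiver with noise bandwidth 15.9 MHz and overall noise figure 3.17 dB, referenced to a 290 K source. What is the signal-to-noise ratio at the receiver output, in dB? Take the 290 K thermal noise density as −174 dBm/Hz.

11.3 dB

Noise floor: N = −174 + 10 log₁₀(B) + NF
10 log₁₀(1.59×10⁷) = 72.01 dB
N = −174 + 72.01 + 3.17 = −98.82 dBm
SNR = P_sig − N = −87.5 − (−98.82) = 11.32 dB → 11.3 dB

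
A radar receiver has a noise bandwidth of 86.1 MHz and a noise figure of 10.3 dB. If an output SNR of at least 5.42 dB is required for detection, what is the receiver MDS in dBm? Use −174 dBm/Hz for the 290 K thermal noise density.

−78.9 dBm

Sensitivity = −174 + 10 log₁₀(B) + NF + SNR_min
= −174 + 79.35 + 10.3 + 5.42
= −78.93 dBm → −78.9 dBm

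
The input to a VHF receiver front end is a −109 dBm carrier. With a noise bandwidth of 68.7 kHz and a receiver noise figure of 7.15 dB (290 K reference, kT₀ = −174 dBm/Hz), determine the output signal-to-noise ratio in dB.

Noise floor: N = −174 + 10 log₁₀(B) + NF
10 log₁₀(6.87×10⁴) = 48.37 dB
N = −174 + 48.37 + 7.15 = −118.48 dBm
SNR = P_sig − N = −109 − (−118.48) = 9.48 dB → 9.5 dB

9.5 dB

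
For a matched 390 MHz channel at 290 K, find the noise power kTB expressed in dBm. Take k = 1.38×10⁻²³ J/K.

P_n = kTB = 1.38×10⁻²³ × 290 × 3.90×10⁸ = 1.56×10⁻¹² W
In dBm: 10 log₁₀(1.56×10⁻¹² / 10⁻³) = −88.1 dBm

−88.1 dBm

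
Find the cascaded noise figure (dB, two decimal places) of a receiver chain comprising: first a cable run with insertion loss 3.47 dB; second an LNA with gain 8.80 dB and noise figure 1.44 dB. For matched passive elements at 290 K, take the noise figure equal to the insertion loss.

Convert to linear (a loss of L dB is a gain of −L dB): F_i = 10^(NF_i/10), G_i = 10^(G_i,dB/10)
  Stage 1: F_1 = 10^(3.47/10) = 2.223, G_1 = 10^(−3.47/10) = 0.4498
  Stage 2: F_2 = 10^(1.44/10) = 1.393, G_2 = 10^(8.80/10) = 7.586
Friis cascade:
  F = 2.223 + (1.393 − 1)/0.4498 = 3.097
NF = 10 log₁₀(3.097) = 4.91 dB

4.91 dB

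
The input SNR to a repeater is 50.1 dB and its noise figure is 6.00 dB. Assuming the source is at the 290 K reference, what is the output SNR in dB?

By definition F = SNR_in/SNR_out, so in dB: SNR_out = SNR_in − NF
SNR_out = 50.1 − 6.00 = 44.10 dB

44.10 dB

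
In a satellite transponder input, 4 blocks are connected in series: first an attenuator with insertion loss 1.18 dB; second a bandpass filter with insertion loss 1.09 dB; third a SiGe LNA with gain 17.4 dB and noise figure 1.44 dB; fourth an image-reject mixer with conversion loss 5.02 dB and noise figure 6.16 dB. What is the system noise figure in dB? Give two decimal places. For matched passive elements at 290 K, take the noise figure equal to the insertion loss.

3.88 dB

Convert to linear (a loss of L dB is a gain of −L dB): F_i = 10^(NF_i/10), G_i = 10^(G_i,dB/10)
  Stage 1: F_1 = 10^(1.18/10) = 1.312, G_1 = 10^(−1.18/10) = 0.7621
  Stage 2: F_2 = 10^(1.09/10) = 1.285, G_2 = 10^(−1.09/10) = 0.7780
  Stage 3: F_3 = 10^(1.44/10) = 1.393, G_3 = 10^(17.4/10) = 54.95
  Stage 4: F_4 = 10^(6.16/10) = 4.130, G_4 = 10^(−5.02/10) = 0.3148
Friis cascade:
  F = 1.312 + (1.285 − 1)/0.7621 + (1.393 − 1)/0.5929 + (4.130 − 1)/32.58 = 2.446
NF = 10 log₁₀(2.446) = 3.88 dB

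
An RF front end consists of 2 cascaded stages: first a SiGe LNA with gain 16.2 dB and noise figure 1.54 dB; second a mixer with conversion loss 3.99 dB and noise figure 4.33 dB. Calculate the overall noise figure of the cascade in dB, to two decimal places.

Convert to linear (a loss of L dB is a gain of −L dB): F_i = 10^(NF_i/10), G_i = 10^(G_i,dB/10)
  Stage 1: F_1 = 10^(1.54/10) = 1.426, G_1 = 10^(16.2/10) = 41.69
  Stage 2: F_2 = 10^(4.33/10) = 2.710, G_2 = 10^(−3.99/10) = 0.3990
Friis cascade:
  F = 1.426 + (2.710 − 1)/41.69 = 1.467
NF = 10 log₁₀(1.467) = 1.66 dB

1.66 dB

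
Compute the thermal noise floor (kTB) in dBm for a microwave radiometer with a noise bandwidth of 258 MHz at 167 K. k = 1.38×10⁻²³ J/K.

P_n = kTB = 1.38×10⁻²³ × 167 × 2.58×10⁸ = 5.95×10⁻¹³ W
In dBm: 10 log₁₀(5.95×10⁻¹³ / 10⁻³) = −92.3 dBm

−92.3 dBm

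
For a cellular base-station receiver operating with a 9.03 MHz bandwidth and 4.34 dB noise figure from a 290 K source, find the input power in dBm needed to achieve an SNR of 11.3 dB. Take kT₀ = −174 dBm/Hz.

−88.8 dBm

Sensitivity = −174 + 10 log₁₀(B) + NF + SNR_min
= −174 + 69.56 + 4.34 + 11.3
= −88.80 dBm → −88.8 dBm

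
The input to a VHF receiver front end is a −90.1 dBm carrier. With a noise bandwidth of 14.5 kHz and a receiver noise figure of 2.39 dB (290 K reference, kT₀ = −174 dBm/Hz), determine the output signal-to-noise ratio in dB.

Noise floor: N = −174 + 10 log₁₀(B) + NF
10 log₁₀(1.45×10⁴) = 41.61 dB
N = −174 + 41.61 + 2.39 = −130.00 dBm
SNR = P_sig − N = −90.1 − (−130.00) = 39.90 dB → 39.9 dB

39.9 dB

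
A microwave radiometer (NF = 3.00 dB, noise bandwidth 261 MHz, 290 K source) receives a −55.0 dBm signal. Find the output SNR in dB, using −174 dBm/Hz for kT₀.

Noise floor: N = −174 + 10 log₁₀(B) + NF
10 log₁₀(2.61×10⁸) = 84.17 dB
N = −174 + 84.17 + 3.00 = −86.83 dBm
SNR = P_sig − N = −55.0 − (−86.83) = 31.83 dB → 31.8 dB

31.8 dB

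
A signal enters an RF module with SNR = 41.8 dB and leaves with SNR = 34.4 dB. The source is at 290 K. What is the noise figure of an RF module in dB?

NF (dB) = SNR_in(dB) − SNR_out(dB) when the source is at T₀
NF = 41.8 − 34.4 = 7.4 dB

7.4 dB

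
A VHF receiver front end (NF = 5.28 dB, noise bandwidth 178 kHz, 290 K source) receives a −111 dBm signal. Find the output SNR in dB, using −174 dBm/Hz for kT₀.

Noise floor: N = −174 + 10 log₁₀(B) + NF
10 log₁₀(1.78×10⁵) = 52.5 dB
N = −174 + 52.5 + 5.28 = −116.22 dBm
SNR = P_sig − N = −111 − (−116.22) = 5.22 dB → 5.2 dB

5.2 dB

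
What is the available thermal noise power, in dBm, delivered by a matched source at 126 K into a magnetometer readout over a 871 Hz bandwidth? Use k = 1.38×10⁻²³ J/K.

P_n = kTB = 1.38×10⁻²³ × 126 × 8.71×10² = 1.51×10⁻¹⁸ W
In dBm: 10 log₁₀(1.51×10⁻¹⁸ / 10⁻³) = −148.2 dBm

−148.2 dBm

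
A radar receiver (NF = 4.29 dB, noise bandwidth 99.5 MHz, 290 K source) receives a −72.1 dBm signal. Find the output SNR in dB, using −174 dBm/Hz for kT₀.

17.6 dB

Noise floor: N = −174 + 10 log₁₀(B) + NF
10 log₁₀(9.95×10⁷) = 79.98 dB
N = −174 + 79.98 + 4.29 = −89.73 dBm
SNR = P_sig − N = −72.1 − (−89.73) = 17.63 dB → 17.6 dB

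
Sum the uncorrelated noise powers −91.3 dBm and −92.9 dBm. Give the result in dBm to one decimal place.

−89.0 dBm

Convert to linear, add, convert back:
P₁ = 7.41×10⁻¹³ W, P₂ = 5.13×10⁻¹³ W
P_tot = 1.25×10⁻¹² W → 10 log₁₀(P_tot / 10⁻³) = −89.0 dBm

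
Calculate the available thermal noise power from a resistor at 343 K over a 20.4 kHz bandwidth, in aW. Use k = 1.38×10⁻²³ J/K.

96.6 aW

P_n = kTB = 1.38×10⁻²³ × 343 × 2.04×10⁴ = 9.66×10⁻¹⁷ W = 96.6 aW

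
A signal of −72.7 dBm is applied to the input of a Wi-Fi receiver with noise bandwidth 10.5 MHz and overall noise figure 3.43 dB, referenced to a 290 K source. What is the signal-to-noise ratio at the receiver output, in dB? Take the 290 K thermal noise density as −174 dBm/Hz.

Noise floor: N = −174 + 10 log₁₀(B) + NF
10 log₁₀(1.05×10⁷) = 70.21 dB
N = −174 + 70.21 + 3.43 = −100.36 dBm
SNR = P_sig − N = −72.7 − (−100.36) = 27.66 dB → 27.7 dB

27.7 dB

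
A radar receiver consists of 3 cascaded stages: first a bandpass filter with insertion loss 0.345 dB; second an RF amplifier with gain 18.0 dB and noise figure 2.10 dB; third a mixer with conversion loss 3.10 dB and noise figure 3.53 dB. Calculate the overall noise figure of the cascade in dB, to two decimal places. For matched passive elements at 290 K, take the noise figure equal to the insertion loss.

2.50 dB

Convert to linear (a loss of L dB is a gain of −L dB): F_i = 10^(NF_i/10), G_i = 10^(G_i,dB/10)
  Stage 1: F_1 = 10^(0.345/10) = 1.083, G_1 = 10^(−0.345/10) = 0.9236
  Stage 2: F_2 = 10^(2.10/10) = 1.622, G_2 = 10^(18.0/10) = 63.10
  Stage 3: F_3 = 10^(3.53/10) = 2.254, G_3 = 10^(−3.10/10) = 0.4898
Friis cascade:
  F = 1.083 + (1.622 − 1)/0.9236 + (2.254 − 1)/58.28 = 1.777
NF = 10 log₁₀(1.777) = 2.50 dB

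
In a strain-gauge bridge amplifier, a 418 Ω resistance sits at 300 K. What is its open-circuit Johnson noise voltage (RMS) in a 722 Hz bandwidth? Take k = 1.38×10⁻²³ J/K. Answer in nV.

V_n = √(4kTRB)
4kTRB = 4 × 1.38×10⁻²³ × 300 × 4.18×10² × 7.22×10² = 5.00×10⁻¹⁵ V²
V_n = √(5.00×10⁻¹⁵) = 7.07×10⁻⁸ V = 70.7 nV

70.7 nV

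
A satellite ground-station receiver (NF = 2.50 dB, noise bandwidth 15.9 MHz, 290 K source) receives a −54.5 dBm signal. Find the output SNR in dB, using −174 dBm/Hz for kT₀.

Noise floor: N = −174 + 10 log₁₀(B) + NF
10 log₁₀(1.59×10⁷) = 72.01 dB
N = −174 + 72.01 + 2.50 = −99.49 dBm
SNR = P_sig − N = −54.5 − (−99.49) = 44.99 dB → 45.0 dB

45.0 dB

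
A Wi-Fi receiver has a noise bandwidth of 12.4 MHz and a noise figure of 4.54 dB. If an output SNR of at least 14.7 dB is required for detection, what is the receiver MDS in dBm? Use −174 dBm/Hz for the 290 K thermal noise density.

−83.8 dBm

Sensitivity = −174 + 10 log₁₀(B) + NF + SNR_min
= −174 + 70.93 + 4.54 + 14.7
= −83.83 dBm → −83.8 dBm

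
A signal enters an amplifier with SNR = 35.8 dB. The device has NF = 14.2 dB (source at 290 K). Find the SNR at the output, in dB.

21.6 dB

By definition F = SNR_in/SNR_out, so in dB: SNR_out = SNR_in − NF
SNR_out = 35.8 − 14.2 = 21.6 dB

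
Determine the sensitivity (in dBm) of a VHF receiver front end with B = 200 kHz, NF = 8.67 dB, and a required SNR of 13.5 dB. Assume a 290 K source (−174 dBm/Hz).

Sensitivity = −174 + 10 log₁₀(B) + NF + SNR_min
= −174 + 53.01 + 8.67 + 13.5
= −98.82 dBm → −98.8 dBm

−98.8 dBm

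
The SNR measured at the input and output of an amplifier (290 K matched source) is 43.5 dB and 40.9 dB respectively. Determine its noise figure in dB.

2.6 dB

NF (dB) = SNR_in(dB) − SNR_out(dB) when the source is at T₀
NF = 43.5 − 40.9 = 2.6 dB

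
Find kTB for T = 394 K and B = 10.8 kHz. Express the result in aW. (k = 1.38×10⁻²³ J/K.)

P_n = kTB = 1.38×10⁻²³ × 394 × 1.08×10⁴ = 5.87×10⁻¹⁷ W = 58.7 aW

58.7 aW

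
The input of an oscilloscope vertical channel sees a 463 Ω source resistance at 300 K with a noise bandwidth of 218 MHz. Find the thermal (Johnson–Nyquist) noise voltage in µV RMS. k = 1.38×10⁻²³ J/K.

40.9 µV

V_n = √(4kTRB)
4kTRB = 4 × 1.38×10⁻²³ × 300 × 4.63×10² × 2.18×10⁸ = 1.67×10⁻⁹ V²
V_n = √(1.67×10⁻⁹) = 4.09×10⁻⁵ V = 40.9 µV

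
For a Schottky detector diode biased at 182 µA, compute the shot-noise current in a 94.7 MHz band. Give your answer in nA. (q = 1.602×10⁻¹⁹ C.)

I_n = √(2qI·B)
2qI·B = 2 × 1.602×10⁻¹⁹ × 1.82×10⁻⁴ × 9.47×10⁷ = 5.52×10⁻¹⁵ A²
I_n = √(5.52×10⁻¹⁵) = 7.43×10⁻⁸ A = 74.3 nA

74.3 nA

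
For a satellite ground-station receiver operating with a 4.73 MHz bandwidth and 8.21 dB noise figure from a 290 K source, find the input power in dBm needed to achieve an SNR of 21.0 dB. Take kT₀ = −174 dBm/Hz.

Sensitivity = −174 + 10 log₁₀(B) + NF + SNR_min
= −174 + 66.75 + 8.21 + 21.0
= −78.04 dBm → −78.0 dBm

−78.0 dBm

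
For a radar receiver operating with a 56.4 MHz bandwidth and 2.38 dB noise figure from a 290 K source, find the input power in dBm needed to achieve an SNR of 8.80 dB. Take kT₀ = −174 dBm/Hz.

−85.3 dBm

Sensitivity = −174 + 10 log₁₀(B) + NF + SNR_min
= −174 + 77.51 + 2.38 + 8.80
= −85.31 dBm → −85.3 dBm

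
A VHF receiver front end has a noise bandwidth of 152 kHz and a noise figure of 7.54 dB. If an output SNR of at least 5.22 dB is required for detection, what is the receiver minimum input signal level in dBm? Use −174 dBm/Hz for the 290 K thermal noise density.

−109.4 dBm

Sensitivity = −174 + 10 log₁₀(B) + NF + SNR_min
= −174 + 51.82 + 7.54 + 5.22
= −109.42 dBm → −109.4 dBm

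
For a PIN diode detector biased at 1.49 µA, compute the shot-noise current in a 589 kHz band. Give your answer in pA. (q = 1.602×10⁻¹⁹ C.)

530 pA

I_n = √(2qI·B)
2qI·B = 2 × 1.602×10⁻¹⁹ × 1.49×10⁻⁶ × 5.89×10⁵ = 2.81×10⁻¹⁹ A²
I_n = √(2.81×10⁻¹⁹) = 5.30×10⁻¹⁰ A = 530 pA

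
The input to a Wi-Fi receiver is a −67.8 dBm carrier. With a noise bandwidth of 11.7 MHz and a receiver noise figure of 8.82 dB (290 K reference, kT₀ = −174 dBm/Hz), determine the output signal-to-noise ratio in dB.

Noise floor: N = −174 + 10 log₁₀(B) + NF
10 log₁₀(1.17×10⁷) = 70.68 dB
N = −174 + 70.68 + 8.82 = −94.50 dBm
SNR = P_sig − N = −67.8 − (−94.50) = 26.70 dB → 26.7 dB

26.7 dB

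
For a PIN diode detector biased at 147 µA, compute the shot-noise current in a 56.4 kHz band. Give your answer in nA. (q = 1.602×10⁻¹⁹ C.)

1.63 nA

I_n = √(2qI·B)
2qI·B = 2 × 1.602×10⁻¹⁹ × 1.47×10⁻⁴ × 5.64×10⁴ = 2.66×10⁻¹⁸ A²
I_n = √(2.66×10⁻¹⁸) = 1.63×10⁻⁹ A = 1.63 nA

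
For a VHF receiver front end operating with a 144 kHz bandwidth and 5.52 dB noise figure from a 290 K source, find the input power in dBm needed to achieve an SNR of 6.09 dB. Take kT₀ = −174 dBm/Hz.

−110.8 dBm

Sensitivity = −174 + 10 log₁₀(B) + NF + SNR_min
= −174 + 51.58 + 5.52 + 6.09
= −110.81 dBm → −110.8 dBm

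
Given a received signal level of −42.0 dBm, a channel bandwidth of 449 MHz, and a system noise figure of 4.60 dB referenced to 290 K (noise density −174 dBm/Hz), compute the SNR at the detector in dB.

Noise floor: N = −174 + 10 log₁₀(B) + NF
10 log₁₀(4.49×10⁸) = 86.52 dB
N = −174 + 86.52 + 4.60 = −82.88 dBm
SNR = P_sig − N = −42.0 − (−82.88) = 40.88 dB → 40.9 dB

40.9 dB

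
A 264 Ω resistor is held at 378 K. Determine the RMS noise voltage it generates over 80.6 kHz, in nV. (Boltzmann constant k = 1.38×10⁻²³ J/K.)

V_n = √(4kTRB)
4kTRB = 4 × 1.38×10⁻²³ × 378 × 2.64×10² × 8.06×10⁴ = 4.44×10⁻¹³ V²
V_n = √(4.44×10⁻¹³) = 6.66×10⁻⁷ V = 666 nV

666 nV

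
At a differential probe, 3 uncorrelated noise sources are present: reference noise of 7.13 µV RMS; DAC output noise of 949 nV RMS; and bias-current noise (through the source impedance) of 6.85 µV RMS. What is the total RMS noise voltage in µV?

9.93 µV

Uncorrelated sources add in power (mean-square): V_tot = √(ΣV_i²)
V_tot = √[(7.13×10⁻⁶)² + (9.49×10⁻⁷)² + (6.85×10⁻⁶)²] = 9.93×10⁻⁶ V = 9.93 µV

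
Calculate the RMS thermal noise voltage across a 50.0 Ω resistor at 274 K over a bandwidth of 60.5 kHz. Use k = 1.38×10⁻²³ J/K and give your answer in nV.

214 nV

V_n = √(4kTRB)
4kTRB = 4 × 1.38×10⁻²³ × 274 × 5.00×10¹ × 6.05×10⁴ = 4.58×10⁻¹⁴ V²
V_n = √(4.58×10⁻¹⁴) = 2.14×10⁻⁷ V = 214 nV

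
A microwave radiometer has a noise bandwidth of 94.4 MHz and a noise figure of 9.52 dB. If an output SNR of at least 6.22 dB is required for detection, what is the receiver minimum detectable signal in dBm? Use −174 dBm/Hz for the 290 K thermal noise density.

Sensitivity = −174 + 10 log₁₀(B) + NF + SNR_min
= −174 + 79.75 + 9.52 + 6.22
= −78.51 dBm → −78.5 dBm

−78.5 dBm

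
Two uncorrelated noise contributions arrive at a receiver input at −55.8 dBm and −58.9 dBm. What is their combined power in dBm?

Convert to linear, add, convert back:
P₁ = 2.63×10⁻⁹ W, P₂ = 1.29×10⁻⁹ W
P_tot = 3.92×10⁻⁹ W → 10 log₁₀(P_tot / 10⁻³) = −54.1 dBm

−54.1 dBm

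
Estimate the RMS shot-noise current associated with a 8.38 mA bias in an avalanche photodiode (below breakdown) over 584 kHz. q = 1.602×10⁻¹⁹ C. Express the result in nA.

39.6 nA

I_n = √(2qI·B)
2qI·B = 2 × 1.602×10⁻¹⁹ × 8.38×10⁻³ × 5.84×10⁵ = 1.57×10⁻¹⁵ A²
I_n = √(1.57×10⁻¹⁵) = 3.96×10⁻⁸ A = 39.6 nA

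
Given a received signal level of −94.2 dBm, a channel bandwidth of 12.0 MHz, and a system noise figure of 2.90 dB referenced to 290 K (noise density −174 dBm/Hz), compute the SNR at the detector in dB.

Noise floor: N = −174 + 10 log₁₀(B) + NF
10 log₁₀(1.20×10⁷) = 70.79 dB
N = −174 + 70.79 + 2.90 = −100.31 dBm
SNR = P_sig − N = −94.2 − (−100.31) = 6.11 dB → 6.1 dB

6.1 dB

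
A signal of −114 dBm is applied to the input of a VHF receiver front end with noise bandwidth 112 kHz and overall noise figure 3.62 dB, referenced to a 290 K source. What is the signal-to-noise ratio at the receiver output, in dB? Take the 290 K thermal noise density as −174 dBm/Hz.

5.9 dB

Noise floor: N = −174 + 10 log₁₀(B) + NF
10 log₁₀(1.12×10⁵) = 50.49 dB
N = −174 + 50.49 + 3.62 = −119.89 dBm
SNR = P_sig − N = −114 − (−119.89) = 5.89 dB → 5.9 dB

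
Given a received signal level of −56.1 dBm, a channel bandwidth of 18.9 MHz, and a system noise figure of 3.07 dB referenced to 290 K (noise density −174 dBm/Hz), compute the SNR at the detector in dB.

Noise floor: N = −174 + 10 log₁₀(B) + NF
10 log₁₀(1.89×10⁷) = 72.76 dB
N = −174 + 72.76 + 3.07 = −98.17 dBm
SNR = P_sig − N = −56.1 − (−98.17) = 42.07 dB → 42.1 dB

42.1 dB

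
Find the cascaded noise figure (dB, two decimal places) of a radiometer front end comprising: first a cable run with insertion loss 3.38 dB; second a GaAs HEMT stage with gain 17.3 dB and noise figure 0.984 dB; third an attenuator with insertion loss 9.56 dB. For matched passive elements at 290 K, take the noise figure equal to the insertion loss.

Convert to linear (a loss of L dB is a gain of −L dB): F_i = 10^(NF_i/10), G_i = 10^(G_i,dB/10)
  Stage 1: F_1 = 10^(3.38/10) = 2.178, G_1 = 10^(−3.38/10) = 0.4592
  Stage 2: F_2 = 10^(0.984/10) = 1.254, G_2 = 10^(17.3/10) = 53.70
  Stage 3: F_3 = 10^(9.56/10) = 9.036, G_3 = 10^(−9.56/10) = 0.1107
Friis cascade:
  F = 2.178 + (1.254 − 1)/0.4592 + (9.036 − 1)/24.66 = 3.057
NF = 10 log₁₀(3.057) = 4.85 dB

4.85 dB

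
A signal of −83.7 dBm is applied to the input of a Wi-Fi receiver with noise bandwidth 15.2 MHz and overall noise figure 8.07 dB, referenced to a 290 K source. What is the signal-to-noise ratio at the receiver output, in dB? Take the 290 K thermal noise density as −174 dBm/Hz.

10.4 dB

Noise floor: N = −174 + 10 log₁₀(B) + NF
10 log₁₀(1.52×10⁷) = 71.82 dB
N = −174 + 71.82 + 8.07 = −94.11 dBm
SNR = P_sig − N = −83.7 − (−94.11) = 10.41 dB → 10.4 dB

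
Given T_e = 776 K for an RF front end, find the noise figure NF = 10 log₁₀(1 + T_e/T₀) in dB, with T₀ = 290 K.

F = 1 + T_e/T₀ = 1 + 776/290 = 3.67586
NF = 10 log₁₀(3.67586) = 5.65 dB

5.65 dB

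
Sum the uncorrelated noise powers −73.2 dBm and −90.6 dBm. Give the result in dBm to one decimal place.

Convert to linear, add, convert back:
P₁ = 4.79×10⁻¹¹ W, P₂ = 8.71×10⁻¹³ W
P_tot = 4.87×10⁻¹¹ W → 10 log₁₀(P_tot / 10⁻³) = −73.1 dBm

−73.1 dBm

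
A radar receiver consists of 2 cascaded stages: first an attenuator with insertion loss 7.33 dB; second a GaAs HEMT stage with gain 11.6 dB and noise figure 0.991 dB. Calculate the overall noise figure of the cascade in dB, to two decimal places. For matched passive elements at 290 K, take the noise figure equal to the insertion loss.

8.32 dB

Convert to linear (a loss of L dB is a gain of −L dB): F_i = 10^(NF_i/10), G_i = 10^(G_i,dB/10)
  Stage 1: F_1 = 10^(7.33/10) = 5.408, G_1 = 10^(−7.33/10) = 0.1849
  Stage 2: F_2 = 10^(0.991/10) = 1.256, G_2 = 10^(11.6/10) = 14.45
Friis cascade:
  F = 5.408 + (1.256 − 1)/0.1849 = 6.794
NF = 10 log₁₀(6.794) = 8.32 dB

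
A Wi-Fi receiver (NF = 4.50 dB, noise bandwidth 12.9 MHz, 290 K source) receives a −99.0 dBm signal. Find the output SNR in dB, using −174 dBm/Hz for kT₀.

−0.6 dB

Noise floor: N = −174 + 10 log₁₀(B) + NF
10 log₁₀(1.29×10⁷) = 71.11 dB
N = −174 + 71.11 + 4.50 = −98.39 dBm
SNR = P_sig − N = −99.0 − (−98.39) = −0.61 dB → −0.6 dB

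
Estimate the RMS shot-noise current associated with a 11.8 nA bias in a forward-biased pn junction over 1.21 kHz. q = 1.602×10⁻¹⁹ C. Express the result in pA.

2.14 pA

I_n = √(2qI·B)
2qI·B = 2 × 1.602×10⁻¹⁹ × 1.18×10⁻⁸ × 1.21×10³ = 4.57×10⁻²⁴ A²
I_n = √(4.57×10⁻²⁴) = 2.14×10⁻¹² A = 2.14 pA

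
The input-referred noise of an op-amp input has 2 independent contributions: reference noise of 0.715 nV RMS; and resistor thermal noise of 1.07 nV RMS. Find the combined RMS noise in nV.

1.29 nV

Uncorrelated sources add in power (mean-square): V_tot = √(ΣV_i²)
V_tot = √[(7.15×10⁻¹⁰)² + (1.07×10⁻⁹)²] = 1.29×10⁻⁹ V = 1.29 nV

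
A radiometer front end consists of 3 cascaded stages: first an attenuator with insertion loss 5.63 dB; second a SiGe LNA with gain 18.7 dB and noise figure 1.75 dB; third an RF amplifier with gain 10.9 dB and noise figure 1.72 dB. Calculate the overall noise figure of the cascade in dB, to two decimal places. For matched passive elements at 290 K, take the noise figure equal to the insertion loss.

7.40 dB

Convert to linear (a loss of L dB is a gain of −L dB): F_i = 10^(NF_i/10), G_i = 10^(G_i,dB/10)
  Stage 1: F_1 = 10^(5.63/10) = 3.656, G_1 = 10^(−5.63/10) = 0.2735
  Stage 2: F_2 = 10^(1.75/10) = 1.496, G_2 = 10^(18.7/10) = 74.13
  Stage 3: F_3 = 10^(1.72/10) = 1.486, G_3 = 10^(10.9/10) = 12.30
Friis cascade:
  F = 3.656 + (1.496 − 1)/0.2735 + (1.486 − 1)/20.28 = 5.494
NF = 10 log₁₀(5.494) = 7.40 dB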